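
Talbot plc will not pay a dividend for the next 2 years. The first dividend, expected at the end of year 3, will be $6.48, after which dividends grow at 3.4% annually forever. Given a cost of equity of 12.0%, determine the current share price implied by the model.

Deferred-dividend DDM. At t=2 the remaining stream is a growing perpetuity with first payment D_3 = 6.48.
V_2 = D_3/(r−g) = 6.48/(0.12−0.034) = 75.3488
P₀ = V_2/(1+r)^2 = 75.3488/(1+0.12)^2 = 60.0676

$60.07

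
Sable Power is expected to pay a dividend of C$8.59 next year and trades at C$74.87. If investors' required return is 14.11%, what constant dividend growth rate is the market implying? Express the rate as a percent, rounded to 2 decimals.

From P₀ = D₁/(r − g), the implied growth is g = r − D₁/P₀.
g = 0.1411 − 8.59/74.87 = 0.1411 − 0.11473 = 0.02637

2.64%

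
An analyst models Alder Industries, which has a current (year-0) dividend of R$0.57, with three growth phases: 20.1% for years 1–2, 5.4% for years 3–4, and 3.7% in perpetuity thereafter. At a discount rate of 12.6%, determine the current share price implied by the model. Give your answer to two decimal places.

Three-stage DDM. Project D₁…D_4; terminal Gordon value at t=4 with g = 0.037; discount at r = 0.126.
D_1 = 0.6846
D_2 = 0.8222
D_3 = 0.8666
D_4 = 0.9134
TV_4 = 0.9472/(0.126−0.037) = 10.6422
P₀ = Σ Dₜ/(1+r)ᵗ + TV_4/(1+r)^4 = 9.0519

R$9.05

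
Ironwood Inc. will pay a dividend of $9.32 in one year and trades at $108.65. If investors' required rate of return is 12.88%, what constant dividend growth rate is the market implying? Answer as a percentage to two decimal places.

From P₀ = D₁/(r − g), the implied growth is g = r − D₁/P₀.
g = 0.1288 − 9.32/108.65 = 0.1288 − 0.08578 = 0.04302

4.30%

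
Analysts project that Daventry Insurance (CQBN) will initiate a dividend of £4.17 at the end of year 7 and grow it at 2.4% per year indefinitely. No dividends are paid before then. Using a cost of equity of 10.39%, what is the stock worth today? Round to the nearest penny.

Deferred-dividend DDM. At t=6 the remaining stream is a growing perpetuity with first payment D_7 = 4.17.
V_6 = D_7/(r−g) = 4.17/(0.1039−0.024) = 52.1902
P₀ = V_6/(1+r)^6 = 52.1902/(1+0.1039)^6 = 28.8410

£28.84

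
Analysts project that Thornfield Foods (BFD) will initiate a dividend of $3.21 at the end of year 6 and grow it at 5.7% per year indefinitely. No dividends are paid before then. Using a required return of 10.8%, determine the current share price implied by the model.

Deferred-dividend DDM. At t=5 the remaining stream is a growing perpetuity with first payment D_6 = 3.21.
V_5 = D_6/(r−g) = 3.21/(0.108−0.057) = 62.9412
P₀ = V_5/(1+r)^5 = 62.9412/(1+0.108)^5 = 37.6909

$37.69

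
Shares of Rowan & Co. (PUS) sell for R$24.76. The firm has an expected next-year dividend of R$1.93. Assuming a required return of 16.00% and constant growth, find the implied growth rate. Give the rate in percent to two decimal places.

From P₀ = D₁/(r − g), the implied growth is g = r − D₁/P₀.
g = 0.16 − 1.93/24.76 = 0.16 − 0.07795 = 0.08205

8.21%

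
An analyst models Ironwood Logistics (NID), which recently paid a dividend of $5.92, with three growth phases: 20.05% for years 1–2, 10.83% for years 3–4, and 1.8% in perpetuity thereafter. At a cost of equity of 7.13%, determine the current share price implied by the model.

$181.68

Three-stage DDM. Project D₁…D_4; terminal Gordon value at t=4 with g = 0.018; discount at r = 0.0713.
D_1 = 7.1070
D_2 = 8.5319
D_3 = 9.4559
D_4 = 10.4800
TV_4 = 10.6686/(0.0713−0.018) = 200.1618
P₀ = Σ Dₜ/(1+r)ᵗ + TV_4/(1+r)^4 = 181.6778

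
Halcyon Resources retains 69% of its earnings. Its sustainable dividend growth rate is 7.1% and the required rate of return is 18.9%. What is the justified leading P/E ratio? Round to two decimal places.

Payout ratio b = 1 − 0.69 = 0.31.
Justified leading P/E = b/(r−g) = 0.31/(0.189−0.071) = 2.6271

2.63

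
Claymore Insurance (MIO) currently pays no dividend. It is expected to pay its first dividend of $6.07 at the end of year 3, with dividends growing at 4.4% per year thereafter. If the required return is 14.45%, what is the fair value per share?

Deferred-dividend DDM. At t=2 the remaining stream is a growing perpetuity with first payment D_3 = 6.07.
V_2 = D_3/(r−g) = 6.07/(0.1445−0.044) = 60.3980
P₀ = V_2/(1+r)^2 = 60.3980/(1+0.1445)^2 = 46.1096

$46.11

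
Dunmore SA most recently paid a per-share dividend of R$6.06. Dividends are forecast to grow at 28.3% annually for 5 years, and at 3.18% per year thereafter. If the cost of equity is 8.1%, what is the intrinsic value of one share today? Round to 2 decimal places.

Two-stage DDM. Project D₁…D_5 at 0.283, terminal growth 0.0318, discount at r = 0.081.
D_1 = 7.7750
D_2 = 9.9753
D_3 = 12.7983
D_4 = 16.4202
D_5 = 21.0672
Terminal value at t=5: TV = D_6/(r−g) = 21.7371/(0.081−0.0318) = 441.8108
P₀ = 7.7750/(1+0.081)^1 + 9.9753/(1+0.081)^2 + 12.7983/(1+0.081)^3 + 16.4202/(1+0.081)^4 + 21.0672/(1+0.081)^5 + 441.8108/(1+0.081)^5 = 351.4576

R$351.46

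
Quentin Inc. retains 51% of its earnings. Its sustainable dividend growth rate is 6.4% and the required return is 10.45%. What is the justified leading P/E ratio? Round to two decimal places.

12.10

Payout ratio b = 1 − 0.51 = 0.49.
Justified leading P/E = b/(r−g) = 0.49/(0.1045−0.064) = 12.0988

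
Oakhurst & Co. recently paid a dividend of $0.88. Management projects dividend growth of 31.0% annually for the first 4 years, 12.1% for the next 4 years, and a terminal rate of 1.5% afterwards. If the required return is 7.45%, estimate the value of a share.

$53.87

Three-stage DDM. Project D₁…D_8; terminal Gordon value at t=8 with g = 0.015; discount at r = 0.0745.
D_1 = 1.1528
D_2 = 1.5102
D_3 = 1.9783
D_4 = 2.5916
D_5 = 2.9052
D_6 = 3.2567
D_7 = 3.6508
D_8 = 4.0925
TV_8 = 4.1539/(0.0745−0.015) = 69.8135
P₀ = Σ Dₜ/(1+r)ᵗ + TV_8/(1+r)^8 = 53.8657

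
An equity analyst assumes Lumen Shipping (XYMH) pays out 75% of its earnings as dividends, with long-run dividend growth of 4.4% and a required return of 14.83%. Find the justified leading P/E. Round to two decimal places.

Justified leading P/E = b/(r−g) = 0.75/(0.1483−0.044) = 7.1908

7.19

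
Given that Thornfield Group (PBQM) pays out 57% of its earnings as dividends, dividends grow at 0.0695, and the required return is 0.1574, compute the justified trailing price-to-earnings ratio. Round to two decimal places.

6.94

Justified trailing P/E = b(1+g)/(r−g) = 0.57×(1+0.0695)/(0.1574−0.0695) = 6.9353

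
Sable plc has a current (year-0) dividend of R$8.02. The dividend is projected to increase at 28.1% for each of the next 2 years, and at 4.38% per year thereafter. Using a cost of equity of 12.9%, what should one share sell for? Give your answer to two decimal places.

Two-stage DDM. Project D₁…D_2 at 0.281, terminal growth 0.0438, discount at r = 0.129.
D_1 = 10.2736
D_2 = 13.1605
Terminal value at t=2: TV = D_3/(r−g) = 13.7369/(0.129−0.0438) = 161.2317
P₀ = 10.2736/(1+0.129)^1 + 13.1605/(1+0.129)^2 + 161.2317/(1+0.129)^2 = 145.9164

R$145.92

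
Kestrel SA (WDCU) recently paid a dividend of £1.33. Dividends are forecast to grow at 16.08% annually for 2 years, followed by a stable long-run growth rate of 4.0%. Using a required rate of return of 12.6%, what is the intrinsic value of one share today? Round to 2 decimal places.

Two-stage DDM. Project D₁…D_2 at 0.1608, terminal growth 0.04, discount at r = 0.126.
D_1 = 1.5439
D_2 = 1.7921
Terminal value at t=2: TV = D_3/(r−g) = 1.8638/(0.126−0.04) = 21.6721
P₀ = 1.5439/(1+0.126)^1 + 1.7921/(1+0.126)^2 + 21.6721/(1+0.126)^2 = 19.8778

£19.88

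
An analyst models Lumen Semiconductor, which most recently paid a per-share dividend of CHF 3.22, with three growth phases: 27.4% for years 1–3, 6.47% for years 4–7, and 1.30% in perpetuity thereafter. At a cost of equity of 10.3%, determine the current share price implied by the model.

CHF 79.65

Three-stage DDM. Project D₁…D_7; terminal Gordon value at t=7 with g = 0.013; discount at r = 0.103.
D_1 = 4.1023
D_2 = 5.2263
D_3 = 6.6583
D_4 = 7.0891
D_5 = 7.5478
D_6 = 8.0361
D_7 = 8.5560
TV_7 = 8.6673/(0.103−0.013) = 96.3031
P₀ = Σ Dₜ/(1+r)ᵗ + TV_7/(1+r)^7 = 79.6453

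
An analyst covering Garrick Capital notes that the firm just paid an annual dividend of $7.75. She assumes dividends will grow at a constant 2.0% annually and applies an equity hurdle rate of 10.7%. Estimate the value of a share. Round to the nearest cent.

$90.86

Gordon growth model: P₀ = D₁/(r − g). D₁ = 7.75 × (1 + 0.02) = 7.9050.
P₀ = 7.9050 / (0.107 − 0.02) = 7.9050 / 0.087 = 90.8621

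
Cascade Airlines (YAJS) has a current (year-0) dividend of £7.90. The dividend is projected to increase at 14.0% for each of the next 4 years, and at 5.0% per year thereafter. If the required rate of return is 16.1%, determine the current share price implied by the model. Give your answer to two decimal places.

£99.66

Two-stage DDM. Project D₁…D_4 at 0.14, terminal growth 0.05, discount at r = 0.161.
D_1 = 9.0060
D_2 = 10.2668
D_3 = 11.7042
D_4 = 13.3428
Terminal value at t=4: TV = D_5/(r−g) = 14.0099/(0.161−0.05) = 126.2155
P₀ = 9.0060/(1+0.161)^1 + 10.2668/(1+0.161)^2 + 11.7042/(1+0.161)^3 + 13.3428/(1+0.161)^4 + 126.2155/(1+0.161)^4 = 99.6645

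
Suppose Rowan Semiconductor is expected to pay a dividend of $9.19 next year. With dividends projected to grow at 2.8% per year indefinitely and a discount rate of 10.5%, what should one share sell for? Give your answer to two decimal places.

Gordon growth model: P₀ = D₁/(r − g), with D₁ = 9.19 given directly.
P₀ = 9.1900 / (0.105 − 0.028) = 9.1900 / 0.077 = 119.3506

$119.35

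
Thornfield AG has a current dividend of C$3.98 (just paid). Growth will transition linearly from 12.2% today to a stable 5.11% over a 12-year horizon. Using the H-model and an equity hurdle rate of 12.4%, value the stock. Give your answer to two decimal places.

C$80.61

H-model: P₀ = D₀[(1+g_L) + H(g_S−g_L)]/(r−g_L), with H = 12/2 = 6.
P₀ = 3.98 × [(1+0.0511) + 6×(0.122−0.0511)] / (0.124−0.0511)
   = 3.98 × 1.4765 / 0.0729 = 80.6100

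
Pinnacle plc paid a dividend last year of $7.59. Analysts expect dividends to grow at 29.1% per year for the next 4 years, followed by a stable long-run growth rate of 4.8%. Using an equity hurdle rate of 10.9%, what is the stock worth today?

Two-stage DDM. Project D₁…D_4 at 0.291, terminal growth 0.048, discount at r = 0.109.
D_1 = 9.7987
D_2 = 12.6501
D_3 = 16.3313
D_4 = 21.0837
Terminal value at t=4: TV = D_5/(r−g) = 22.0957/(0.109−0.048) = 362.2248
P₀ = 9.7987/(1+0.109)^1 + 12.6501/(1+0.109)^2 + 16.3313/(1+0.109)^3 + 21.0837/(1+0.109)^4 + 362.2248/(1+0.109)^4 = 284.5040

$284.50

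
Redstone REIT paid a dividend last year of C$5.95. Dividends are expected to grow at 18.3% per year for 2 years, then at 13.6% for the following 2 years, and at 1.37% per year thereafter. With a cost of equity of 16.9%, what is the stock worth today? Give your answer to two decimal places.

C$61.35

Three-stage DDM. Project D₁…D_4; terminal Gordon value at t=4 with g = 0.0137; discount at r = 0.169.
D_1 = 7.0389
D_2 = 8.3270
D_3 = 9.4594
D_4 = 10.7459
TV_4 = 10.8931/(0.169−0.0137) = 70.1425
P₀ = Σ Dₜ/(1+r)ᵗ + TV_4/(1+r)^4 = 61.3500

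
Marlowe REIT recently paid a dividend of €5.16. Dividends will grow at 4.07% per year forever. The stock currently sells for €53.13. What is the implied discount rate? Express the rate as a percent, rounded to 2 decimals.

14.18%

Rearranging the constant-growth DDM: r = D₁/P₀ + g.
D₁ = 5.16 × (1 + 0.0407) = 5.3700.
r = 5.3700 / 53.13 + 0.0407 = 0.10107 + 0.0407 = 0.14177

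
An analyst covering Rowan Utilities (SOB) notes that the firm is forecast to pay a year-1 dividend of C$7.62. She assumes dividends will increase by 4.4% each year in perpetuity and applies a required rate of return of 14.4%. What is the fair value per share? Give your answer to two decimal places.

C$76.20

Gordon growth model: P₀ = D₁/(r − g), with D₁ = 7.62 given directly.
P₀ = 7.6200 / (0.144 − 0.044) = 7.6200 / 0.1 = 76.2000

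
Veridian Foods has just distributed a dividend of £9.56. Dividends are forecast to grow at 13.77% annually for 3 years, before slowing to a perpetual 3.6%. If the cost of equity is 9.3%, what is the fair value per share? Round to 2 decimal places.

£227.05

Two-stage DDM. Project D₁…D_3 at 0.1377, terminal growth 0.036, discount at r = 0.093.
D_1 = 10.8764
D_2 = 12.3741
D_3 = 14.0780
Terminal value at t=3: TV = D_4/(r−g) = 14.5848/(0.093−0.036) = 255.8739
P₀ = 10.8764/(1+0.093)^1 + 12.3741/(1+0.093)^2 + 14.0780/(1+0.093)^3 + 255.8739/(1+0.093)^3 = 227.0496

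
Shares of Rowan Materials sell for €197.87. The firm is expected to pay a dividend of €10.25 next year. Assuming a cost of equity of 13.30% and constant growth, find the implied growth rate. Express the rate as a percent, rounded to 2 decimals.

8.12%

From P₀ = D₁/(r − g), the implied growth is g = r − D₁/P₀.
g = 0.133 − 10.25/197.87 = 0.133 − 0.05180 = 0.08120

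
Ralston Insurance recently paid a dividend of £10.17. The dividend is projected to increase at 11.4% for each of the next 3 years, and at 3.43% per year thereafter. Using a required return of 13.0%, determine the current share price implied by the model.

£134.97

Two-stage DDM. Project D₁…D_3 at 0.114, terminal growth 0.0343, discount at r = 0.13.
D_1 = 11.3294
D_2 = 12.6209
D_3 = 14.0597
Terminal value at t=3: TV = D_4/(r−g) = 14.5420/(0.13−0.0343) = 151.9536
P₀ = 11.3294/(1+0.13)^1 + 12.6209/(1+0.13)^2 + 14.0597/(1+0.13)^3 + 151.9536/(1+0.13)^3 = 134.9656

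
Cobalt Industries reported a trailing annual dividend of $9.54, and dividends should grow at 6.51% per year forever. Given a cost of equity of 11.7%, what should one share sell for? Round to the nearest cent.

Gordon growth model: P₀ = D₁/(r − g). D₁ = 9.54 × (1 + 0.0651) = 10.1611.
P₀ = 10.1611 / (0.117 − 0.0651) = 10.1611 / 0.0519 = 195.7814

$195.78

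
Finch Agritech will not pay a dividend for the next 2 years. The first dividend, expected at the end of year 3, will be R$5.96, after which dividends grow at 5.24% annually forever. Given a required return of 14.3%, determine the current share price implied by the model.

R$50.35

Deferred-dividend DDM. At t=2 the remaining stream is a growing perpetuity with first payment D_3 = 5.96.
V_2 = D_3/(r−g) = 5.96/(0.143−0.0524) = 65.7837
P₀ = V_2/(1+r)^2 = 65.7837/(1+0.143)^2 = 50.3530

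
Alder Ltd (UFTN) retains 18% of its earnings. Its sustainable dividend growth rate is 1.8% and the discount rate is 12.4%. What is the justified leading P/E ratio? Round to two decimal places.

Payout ratio b = 1 − 0.18 = 0.82.
Justified leading P/E = b/(r−g) = 0.82/(0.124−0.018) = 7.7358

7.74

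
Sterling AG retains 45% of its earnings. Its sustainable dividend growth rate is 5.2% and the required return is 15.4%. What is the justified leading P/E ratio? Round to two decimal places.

5.39

Payout ratio b = 1 − 0.45 = 0.55.
Justified leading P/E = b/(r−g) = 0.55/(0.154−0.052) = 5.3922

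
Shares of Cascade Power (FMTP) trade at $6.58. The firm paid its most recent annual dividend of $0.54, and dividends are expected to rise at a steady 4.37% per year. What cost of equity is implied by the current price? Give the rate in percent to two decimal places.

12.94%

Rearranging the constant-growth DDM: r = D₁/P₀ + g.
D₁ = 0.54 × (1 + 0.0437) = 0.5636.
r = 0.5636 / 6.58 + 0.0437 = 0.08565 + 0.0437 = 0.12935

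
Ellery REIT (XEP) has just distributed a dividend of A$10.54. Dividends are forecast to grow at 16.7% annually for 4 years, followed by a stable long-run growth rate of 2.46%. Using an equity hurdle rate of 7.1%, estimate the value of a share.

Two-stage DDM. Project D₁…D_4 at 0.167, terminal growth 0.0246, discount at r = 0.071.
D_1 = 12.3002
D_2 = 14.3543
D_3 = 16.7515
D_4 = 19.5490
Terminal value at t=4: TV = D_5/(r−g) = 20.0299/(0.071−0.0246) = 431.6785
P₀ = 12.3002/(1+0.071)^1 + 14.3543/(1+0.071)^2 + 16.7515/(1+0.071)^3 + 19.5490/(1+0.071)^4 + 431.6785/(1+0.071)^4 = 380.5903

A$380.59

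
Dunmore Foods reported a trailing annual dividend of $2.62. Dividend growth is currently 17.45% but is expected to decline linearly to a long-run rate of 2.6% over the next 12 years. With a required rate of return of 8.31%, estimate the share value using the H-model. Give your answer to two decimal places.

$87.96

H-model: P₀ = D₀[(1+g_L) + H(g_S−g_L)]/(r−g_L), with H = 12/2 = 6.
P₀ = 2.62 × [(1+0.026) + 6×(0.1745−0.026)] / (0.0831−0.026)
   = 2.62 × 1.9170 / 0.0571 = 87.9604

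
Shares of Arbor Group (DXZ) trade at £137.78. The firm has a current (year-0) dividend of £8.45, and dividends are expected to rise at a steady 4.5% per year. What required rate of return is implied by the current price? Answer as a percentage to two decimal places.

10.91%

Rearranging the constant-growth DDM: r = D₁/P₀ + g.
D₁ = 8.45 × (1 + 0.045) = 8.8302.
r = 8.8302 / 137.78 + 0.045 = 0.06409 + 0.045 = 0.10909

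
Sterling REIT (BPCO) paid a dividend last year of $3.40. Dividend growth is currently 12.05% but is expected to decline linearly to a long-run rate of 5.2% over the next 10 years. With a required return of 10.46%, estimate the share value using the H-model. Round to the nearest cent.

$90.14

H-model: P₀ = D₀[(1+g_L) + H(g_S−g_L)]/(r−g_L), with H = 10/2 = 5.
P₀ = 3.40 × [(1+0.052) + 5×(0.1205−0.052)] / (0.1046−0.052)
   = 3.40 × 1.3945 / 0.0526 = 90.1388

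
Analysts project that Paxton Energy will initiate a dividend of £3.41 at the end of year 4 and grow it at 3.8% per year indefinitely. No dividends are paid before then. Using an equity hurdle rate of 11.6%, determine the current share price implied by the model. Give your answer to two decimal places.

£31.45

Deferred-dividend DDM. At t=3 the remaining stream is a growing perpetuity with first payment D_4 = 3.41.
V_3 = D_4/(r−g) = 3.41/(0.116−0.038) = 43.7179
P₀ = V_3/(1+r)^3 = 43.7179/(1+0.116)^3 = 31.4534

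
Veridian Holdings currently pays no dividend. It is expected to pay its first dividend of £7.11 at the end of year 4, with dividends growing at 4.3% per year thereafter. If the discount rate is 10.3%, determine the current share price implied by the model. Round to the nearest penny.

£88.31

Deferred-dividend DDM. At t=3 the remaining stream is a growing perpetuity with first payment D_4 = 7.11.
V_3 = D_4/(r−g) = 7.11/(0.103−0.043) = 118.5000
P₀ = V_3/(1+r)^3 = 118.5000/(1+0.103)^3 = 88.3063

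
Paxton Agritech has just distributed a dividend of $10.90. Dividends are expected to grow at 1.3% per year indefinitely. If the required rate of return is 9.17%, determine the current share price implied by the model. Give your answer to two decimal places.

$140.30

Gordon growth model: P₀ = D₁/(r − g). D₁ = 10.90 × (1 + 0.013) = 11.0417.
P₀ = 11.0417 / (0.0917 − 0.013) = 11.0417 / 0.0787 = 140.3011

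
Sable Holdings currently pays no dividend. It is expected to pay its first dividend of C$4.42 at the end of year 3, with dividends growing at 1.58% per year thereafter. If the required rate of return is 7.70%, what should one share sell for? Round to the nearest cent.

Deferred-dividend DDM. At t=2 the remaining stream is a growing perpetuity with first payment D_3 = 4.42.
V_2 = D_3/(r−g) = 4.42/(0.077−0.0158) = 72.2222
P₀ = V_2/(1+r)^2 = 72.2222/(1+0.077)^2 = 62.2643

C$62.26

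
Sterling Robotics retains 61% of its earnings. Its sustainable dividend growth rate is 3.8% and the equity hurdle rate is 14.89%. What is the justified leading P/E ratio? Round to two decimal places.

Payout ratio b = 1 − 0.61 = 0.39.
Justified leading P/E = b/(r−g) = 0.39/(0.1489−0.038) = 3.5167

3.52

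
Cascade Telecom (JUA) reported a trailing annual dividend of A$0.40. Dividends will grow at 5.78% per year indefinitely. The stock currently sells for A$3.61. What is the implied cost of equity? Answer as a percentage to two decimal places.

Rearranging the constant-growth DDM: r = D₁/P₀ + g.
D₁ = 0.40 × (1 + 0.0578) = 0.4231.
r = 0.4231 / 3.61 + 0.0578 = 0.11721 + 0.0578 = 0.17501

17.50%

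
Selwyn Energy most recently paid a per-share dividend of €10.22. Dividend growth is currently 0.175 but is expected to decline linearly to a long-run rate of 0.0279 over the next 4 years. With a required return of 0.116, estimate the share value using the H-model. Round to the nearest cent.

€153.37

H-model: P₀ = D₀[(1+g_L) + H(g_S−g_L)]/(r−g_L), with H = 4/2 = 2.
P₀ = 10.22 × [(1+0.0279) + 2×(0.175−0.0279)] / (0.116−0.0279)
   = 10.22 × 1.3221 / 0.0881 = 153.3696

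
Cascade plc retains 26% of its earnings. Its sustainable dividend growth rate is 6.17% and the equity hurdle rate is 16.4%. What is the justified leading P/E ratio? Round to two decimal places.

7.23

Payout ratio b = 1 − 0.26 = 0.74.
Justified leading P/E = b/(r−g) = 0.74/(0.164−0.0617) = 7.2336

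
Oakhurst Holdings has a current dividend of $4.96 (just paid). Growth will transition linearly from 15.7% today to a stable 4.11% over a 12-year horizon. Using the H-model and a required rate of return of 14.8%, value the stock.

H-model: P₀ = D₀[(1+g_L) + H(g_S−g_L)]/(r−g_L), with H = 12/2 = 6.
P₀ = 4.96 × [(1+0.0411) + 6×(0.157−0.0411)] / (0.148−0.0411)
   = 4.96 × 1.7365 / 0.1069 = 80.5710

$80.57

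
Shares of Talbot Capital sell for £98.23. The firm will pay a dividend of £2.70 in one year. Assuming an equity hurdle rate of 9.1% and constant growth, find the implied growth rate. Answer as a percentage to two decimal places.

From P₀ = D₁/(r − g), the implied growth is g = r − D₁/P₀.
g = 0.091 − 2.70/98.23 = 0.091 − 0.02749 = 0.06351

6.35%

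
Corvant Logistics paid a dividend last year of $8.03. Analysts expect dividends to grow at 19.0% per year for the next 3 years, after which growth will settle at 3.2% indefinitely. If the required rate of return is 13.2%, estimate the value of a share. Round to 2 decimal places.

Two-stage DDM. Project D₁…D_3 at 0.19, terminal growth 0.032, discount at r = 0.132.
D_1 = 9.5557
D_2 = 11.3713
D_3 = 13.5318
Terminal value at t=3: TV = D_4/(r−g) = 13.9648/(0.132−0.032) = 139.6485
P₀ = 9.5557/(1+0.132)^1 + 11.3713/(1+0.132)^2 + 13.5318/(1+0.132)^3 + 139.6485/(1+0.132)^3 = 122.9153

$122.92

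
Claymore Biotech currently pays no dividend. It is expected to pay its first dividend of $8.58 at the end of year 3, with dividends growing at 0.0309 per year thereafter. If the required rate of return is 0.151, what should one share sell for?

Deferred-dividend DDM. At t=2 the remaining stream is a growing perpetuity with first payment D_3 = 8.58.
V_2 = D_3/(r−g) = 8.58/(0.151−0.0309) = 71.4405
P₀ = V_2/(1+r)^2 = 71.4405/(1+0.151)^2 = 53.9254

$53.93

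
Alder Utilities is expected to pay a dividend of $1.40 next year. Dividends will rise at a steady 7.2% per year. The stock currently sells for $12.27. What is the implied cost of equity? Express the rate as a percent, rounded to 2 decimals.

18.61%

Rearranging the constant-growth DDM: r = D₁/P₀ + g.
r = 1.4000 / 12.27 + 0.072 = 0.11410 + 0.072 = 0.18610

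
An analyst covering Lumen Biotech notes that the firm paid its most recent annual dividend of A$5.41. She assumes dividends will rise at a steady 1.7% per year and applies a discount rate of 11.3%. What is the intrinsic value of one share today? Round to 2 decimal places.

Gordon growth model: P₀ = D₁/(r − g). D₁ = 5.41 × (1 + 0.017) = 5.5020.
P₀ = 5.5020 / (0.113 − 0.017) = 5.5020 / 0.096 = 57.3122

A$57.31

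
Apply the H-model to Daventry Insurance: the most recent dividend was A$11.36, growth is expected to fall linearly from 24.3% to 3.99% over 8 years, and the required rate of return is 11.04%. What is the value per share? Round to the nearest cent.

A$298.47

H-model: P₀ = D₀[(1+g_L) + H(g_S−g_L)]/(r−g_L), with H = 8/2 = 4.
P₀ = 11.36 × [(1+0.0399) + 4×(0.243−0.0399)] / (0.1104−0.0399)
   = 11.36 × 1.8523 / 0.0705 = 298.4699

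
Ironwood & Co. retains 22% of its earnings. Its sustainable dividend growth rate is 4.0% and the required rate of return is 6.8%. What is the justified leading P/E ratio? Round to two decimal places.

27.86

Payout ratio b = 1 − 0.22 = 0.78.
Justified leading P/E = b/(r−g) = 0.78/(0.068−0.04) = 27.8571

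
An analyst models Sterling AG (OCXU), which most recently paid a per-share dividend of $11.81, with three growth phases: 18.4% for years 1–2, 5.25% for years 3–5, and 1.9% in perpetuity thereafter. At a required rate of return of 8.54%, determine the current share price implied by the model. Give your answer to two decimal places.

Three-stage DDM. Project D₁…D_5; terminal Gordon value at t=5 with g = 0.019; discount at r = 0.0854.
D_1 = 13.9830
D_2 = 16.5559
D_3 = 17.4251
D_4 = 18.3399
D_5 = 19.3028
TV_5 = 19.6695/(0.0854−0.019) = 296.2277
P₀ = Σ Dₜ/(1+r)ᵗ + TV_5/(1+r)^5 = 263.2330

$263.23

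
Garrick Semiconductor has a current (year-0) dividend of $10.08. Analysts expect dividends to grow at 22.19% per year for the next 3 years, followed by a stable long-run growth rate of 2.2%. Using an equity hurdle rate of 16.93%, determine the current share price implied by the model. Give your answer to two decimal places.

Two-stage DDM. Project D₁…D_3 at 0.2219, terminal growth 0.022, discount at r = 0.1693.
D_1 = 12.3168
D_2 = 15.0498
D_3 = 18.3894
Terminal value at t=3: TV = D_4/(r−g) = 18.7940/(0.1693−0.022) = 127.5897
P₀ = 12.3168/(1+0.1693)^1 + 15.0498/(1+0.1693)^2 + 18.3894/(1+0.1693)^3 + 127.5897/(1+0.1693)^3 = 112.8496

$112.85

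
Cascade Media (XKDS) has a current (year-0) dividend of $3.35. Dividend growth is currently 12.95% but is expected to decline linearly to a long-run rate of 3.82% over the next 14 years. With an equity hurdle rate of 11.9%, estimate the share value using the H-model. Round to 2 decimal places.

H-model: P₀ = D₀[(1+g_L) + H(g_S−g_L)]/(r−g_L), with H = 14/2 = 7.
P₀ = 3.35 × [(1+0.0382) + 7×(0.1295−0.0382)] / (0.119−0.0382)
   = 3.35 × 1.6773 / 0.0808 = 69.5415

$69.54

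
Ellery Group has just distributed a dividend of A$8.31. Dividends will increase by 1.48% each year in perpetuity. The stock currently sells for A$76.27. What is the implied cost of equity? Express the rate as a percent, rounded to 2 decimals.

12.54%

Rearranging the constant-growth DDM: r = D₁/P₀ + g.
D₁ = 8.31 × (1 + 0.0148) = 8.4330.
r = 8.4330 / 76.27 + 0.0148 = 0.11057 + 0.0148 = 0.12537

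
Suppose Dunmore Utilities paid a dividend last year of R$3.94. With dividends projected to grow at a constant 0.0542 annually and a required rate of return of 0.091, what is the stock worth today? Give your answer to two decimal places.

R$112.87

Gordon growth model: P₀ = D₁/(r − g). D₁ = 3.94 × (1 + 0.0542) = 4.1535.
P₀ = 4.1535 / (0.091 − 0.0542) = 4.1535 / 0.0368 = 112.8682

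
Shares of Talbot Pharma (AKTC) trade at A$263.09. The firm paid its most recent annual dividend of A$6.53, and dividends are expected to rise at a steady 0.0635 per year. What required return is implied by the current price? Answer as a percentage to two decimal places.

Rearranging the constant-growth DDM: r = D₁/P₀ + g.
D₁ = 6.53 × (1 + 0.0635) = 6.9447.
r = 6.9447 / 263.09 + 0.0635 = 0.02640 + 0.0635 = 0.08990

8.99%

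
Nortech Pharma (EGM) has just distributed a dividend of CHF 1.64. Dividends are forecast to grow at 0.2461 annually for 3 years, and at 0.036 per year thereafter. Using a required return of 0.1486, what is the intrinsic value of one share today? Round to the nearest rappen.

CHF 25.07

Two-stage DDM. Project D₁…D_3 at 0.2461, terminal growth 0.036, discount at r = 0.1486.
D_1 = 2.0436
D_2 = 2.5465
D_3 = 3.1732
Terminal value at t=3: TV = D_4/(r−g) = 3.2875/(0.1486−0.036) = 29.1960
P₀ = 2.0436/(1+0.1486)^1 + 2.5465/(1+0.1486)^2 + 3.1732/(1+0.1486)^3 + 29.1960/(1+0.1486)^3 = 25.0707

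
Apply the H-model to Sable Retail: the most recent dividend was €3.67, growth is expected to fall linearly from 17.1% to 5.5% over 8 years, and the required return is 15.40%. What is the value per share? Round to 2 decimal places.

H-model: P₀ = D₀[(1+g_L) + H(g_S−g_L)]/(r−g_L), with H = 8/2 = 4.
P₀ = 3.67 × [(1+0.055) + 4×(0.171−0.055)] / (0.154−0.055)
   = 3.67 × 1.5190 / 0.099 = 56.3104

€56.31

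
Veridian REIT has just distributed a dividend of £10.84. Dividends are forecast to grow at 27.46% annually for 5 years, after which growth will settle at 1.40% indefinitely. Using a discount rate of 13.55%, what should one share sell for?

£238.91

Two-stage DDM. Project D₁…D_5 at 0.2746, terminal growth 0.014, discount at r = 0.1355.
D_1 = 13.8167
D_2 = 17.6107
D_3 = 22.4466
D_4 = 28.6105
D_5 = 36.4669
Terminal value at t=5: TV = D_6/(r−g) = 36.9774/(0.1355−0.014) = 304.3410
P₀ = 13.8167/(1+0.1355)^1 + 17.6107/(1+0.1355)^2 + 22.4466/(1+0.1355)^3 + 28.6105/(1+0.1355)^4 + 36.4669/(1+0.1355)^5 + 304.3410/(1+0.1355)^5 = 238.9081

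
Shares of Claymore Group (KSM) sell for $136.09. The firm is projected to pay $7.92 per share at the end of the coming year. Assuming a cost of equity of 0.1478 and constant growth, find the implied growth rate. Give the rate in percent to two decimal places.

8.96%

From P₀ = D₁/(r − g), the implied growth is g = r − D₁/P₀.
g = 0.1478 − 7.92/136.09 = 0.1478 − 0.05820 = 0.08960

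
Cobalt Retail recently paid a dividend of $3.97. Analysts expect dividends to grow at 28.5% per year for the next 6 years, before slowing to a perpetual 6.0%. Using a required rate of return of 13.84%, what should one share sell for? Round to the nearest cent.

$148.21

Two-stage DDM. Project D₁…D_6 at 0.285, terminal growth 0.06, discount at r = 0.1384.
D_1 = 5.1014
D_2 = 6.5554
D_3 = 8.4236
D_4 = 10.8244
D_5 = 13.9093
D_6 = 17.8735
Terminal value at t=6: TV = D_7/(r−g) = 18.9459/(0.1384−0.06) = 241.6568
P₀ = 5.1014/(1+0.1384)^1 + 6.5554/(1+0.1384)^2 + 8.4236/(1+0.1384)^3 + 10.8244/(1+0.1384)^4 + 13.9093/(1+0.1384)^5 + 17.8735/(1+0.1384)^6 + 241.6568/(1+0.1384)^6 = 148.2084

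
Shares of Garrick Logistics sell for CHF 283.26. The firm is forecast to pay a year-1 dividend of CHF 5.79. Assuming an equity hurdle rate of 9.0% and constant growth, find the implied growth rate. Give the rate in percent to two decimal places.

From P₀ = D₁/(r − g), the implied growth is g = r − D₁/P₀.
g = 0.09 − 5.79/283.26 = 0.09 − 0.02044 = 0.06956

6.96%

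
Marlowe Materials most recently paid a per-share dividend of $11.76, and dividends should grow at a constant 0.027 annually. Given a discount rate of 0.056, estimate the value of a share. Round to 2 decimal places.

$416.47

Gordon growth model: P₀ = D₁/(r − g). D₁ = 11.76 × (1 + 0.027) = 12.0775.
P₀ = 12.0775 / (0.056 − 0.027) = 12.0775 / 0.029 = 416.4662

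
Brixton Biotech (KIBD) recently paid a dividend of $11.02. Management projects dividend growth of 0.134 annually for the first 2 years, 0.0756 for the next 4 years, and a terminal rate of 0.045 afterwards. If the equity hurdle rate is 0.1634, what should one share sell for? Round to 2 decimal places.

Three-stage DDM. Project D₁…D_6; terminal Gordon value at t=6 with g = 0.045; discount at r = 0.1634.
D_1 = 12.4967
D_2 = 14.1712
D_3 = 15.2426
D_4 = 16.3949
D_5 = 17.6344
D_6 = 18.9675
TV_6 = 19.8211/(0.1634−0.045) = 167.4077
P₀ = Σ Dₜ/(1+r)ᵗ + TV_6/(1+r)^6 = 123.2796

$123.28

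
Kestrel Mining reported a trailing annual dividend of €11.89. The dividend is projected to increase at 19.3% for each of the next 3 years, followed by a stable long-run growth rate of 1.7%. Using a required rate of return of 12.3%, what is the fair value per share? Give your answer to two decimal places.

€177.07

Two-stage DDM. Project D₁…D_3 at 0.193, terminal growth 0.017, discount at r = 0.123.
D_1 = 14.1848
D_2 = 16.9224
D_3 = 20.1885
Terminal value at t=3: TV = D_4/(r−g) = 20.5317/(0.123−0.017) = 193.6949
P₀ = 14.1848/(1+0.123)^1 + 16.9224/(1+0.123)^2 + 20.1885/(1+0.123)^3 + 193.6949/(1+0.123)^3 = 177.0708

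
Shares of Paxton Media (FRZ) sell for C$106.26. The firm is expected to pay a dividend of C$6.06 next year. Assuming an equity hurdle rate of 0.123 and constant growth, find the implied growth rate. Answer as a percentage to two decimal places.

6.60%

From P₀ = D₁/(r − g), the implied growth is g = r − D₁/P₀.
g = 0.123 − 6.06/106.26 = 0.123 − 0.05703 = 0.06597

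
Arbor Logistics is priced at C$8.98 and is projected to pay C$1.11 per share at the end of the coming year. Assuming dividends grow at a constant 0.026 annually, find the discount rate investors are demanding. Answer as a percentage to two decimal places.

14.96%

Rearranging the constant-growth DDM: r = D₁/P₀ + g.
r = 1.1100 / 8.98 + 0.026 = 0.12361 + 0.026 = 0.14961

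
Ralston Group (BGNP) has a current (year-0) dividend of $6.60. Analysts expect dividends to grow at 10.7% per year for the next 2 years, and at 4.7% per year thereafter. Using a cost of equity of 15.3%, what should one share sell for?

Two-stage DDM. Project D₁…D_2 at 0.107, terminal growth 0.047, discount at r = 0.153.
D_1 = 7.3062
D_2 = 8.0880
Terminal value at t=2: TV = D_3/(r−g) = 8.4681/(0.153−0.047) = 79.8877
P₀ = 7.3062/(1+0.153)^1 + 8.0880/(1+0.153)^2 + 79.8877/(1+0.153)^2 = 72.5132

$72.51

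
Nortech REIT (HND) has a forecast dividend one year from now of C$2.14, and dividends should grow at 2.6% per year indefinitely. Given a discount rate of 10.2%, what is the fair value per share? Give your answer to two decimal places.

Gordon growth model: P₀ = D₁/(r − g), with D₁ = 2.14 given directly.
P₀ = 2.1400 / (0.102 − 0.026) = 2.1400 / 0.076 = 28.1579

C$28.16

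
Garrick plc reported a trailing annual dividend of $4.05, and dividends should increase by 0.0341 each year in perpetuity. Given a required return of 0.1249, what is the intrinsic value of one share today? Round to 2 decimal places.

Gordon growth model: P₀ = D₁/(r − g). D₁ = 4.05 × (1 + 0.0341) = 4.1881.
P₀ = 4.1881 / (0.1249 − 0.0341) = 4.1881 / 0.0908 = 46.1245

$46.12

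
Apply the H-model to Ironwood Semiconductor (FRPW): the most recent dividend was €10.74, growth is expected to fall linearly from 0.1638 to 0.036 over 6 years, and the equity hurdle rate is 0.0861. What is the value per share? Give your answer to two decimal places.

€304.28

H-model: P₀ = D₀[(1+g_L) + H(g_S−g_L)]/(r−g_L), with H = 6/2 = 3.
P₀ = 10.74 × [(1+0.036) + 3×(0.1638−0.036)] / (0.0861−0.036)
   = 10.74 × 1.4194 / 0.0501 = 304.2786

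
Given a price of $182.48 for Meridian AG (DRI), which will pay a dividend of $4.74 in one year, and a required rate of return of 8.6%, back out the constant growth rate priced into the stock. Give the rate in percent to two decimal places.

From P₀ = D₁/(r − g), the implied growth is g = r − D₁/P₀.
g = 0.086 − 4.74/182.48 = 0.086 − 0.02598 = 0.06002

6.00%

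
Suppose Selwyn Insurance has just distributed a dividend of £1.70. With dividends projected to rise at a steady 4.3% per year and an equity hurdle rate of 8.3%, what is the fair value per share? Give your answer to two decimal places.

£44.33

Gordon growth model: P₀ = D₁/(r − g). D₁ = 1.70 × (1 + 0.043) = 1.7731.
P₀ = 1.7731 / (0.083 − 0.043) = 1.7731 / 0.04 = 44.3275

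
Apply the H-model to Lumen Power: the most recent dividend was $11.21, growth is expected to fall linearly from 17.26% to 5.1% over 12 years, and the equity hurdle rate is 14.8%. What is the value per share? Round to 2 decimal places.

H-model: P₀ = D₀[(1+g_L) + H(g_S−g_L)]/(r−g_L), with H = 12/2 = 6.
P₀ = 11.21 × [(1+0.051) + 6×(0.1726−0.051)] / (0.148−0.051)
   = 11.21 × 1.7806 / 0.097 = 205.7786

$205.78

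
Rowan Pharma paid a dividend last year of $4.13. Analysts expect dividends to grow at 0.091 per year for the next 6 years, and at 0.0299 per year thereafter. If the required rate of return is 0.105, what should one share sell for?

Two-stage DDM. Project D₁…D_6 at 0.091, terminal growth 0.0299, discount at r = 0.105.
D_1 = 4.5058
D_2 = 4.9159
D_3 = 5.3632
D_4 = 5.8513
D_5 = 6.3837
D_6 = 6.9646
Terminal value at t=6: TV = D_7/(r−g) = 7.1729/(0.105−0.0299) = 95.5111
P₀ = 4.5058/(1+0.105)^1 + 4.9159/(1+0.105)^2 + 5.3632/(1+0.105)^3 + 5.8513/(1+0.105)^4 + 6.3837/(1+0.105)^5 + 6.9646/(1+0.105)^6 + 95.5111/(1+0.105)^6 = 76.1703

$76.17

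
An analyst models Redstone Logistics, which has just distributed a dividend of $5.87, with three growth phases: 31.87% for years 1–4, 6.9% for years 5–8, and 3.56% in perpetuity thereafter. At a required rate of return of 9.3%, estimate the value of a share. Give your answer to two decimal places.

$290.78

Three-stage DDM. Project D₁…D_8; terminal Gordon value at t=8 with g = 0.0356; discount at r = 0.093.
D_1 = 7.7408
D_2 = 10.2078
D_3 = 13.4610
D_4 = 17.7510
D_5 = 18.9758
D_6 = 20.2851
D_7 = 21.6848
D_8 = 23.1810
TV_8 = 24.0063/(0.093−0.0356) = 418.2280
P₀ = Σ Dₜ/(1+r)ᵗ + TV_8/(1+r)^8 = 290.7823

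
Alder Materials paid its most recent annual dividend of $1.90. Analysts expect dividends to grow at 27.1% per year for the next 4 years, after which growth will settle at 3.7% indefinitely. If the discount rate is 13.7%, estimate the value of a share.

$40.89

Two-stage DDM. Project D₁…D_4 at 0.271, terminal growth 0.037, discount at r = 0.137.
D_1 = 2.4149
D_2 = 3.0693
D_3 = 3.9011
D_4 = 4.9583
Terminal value at t=4: TV = D_5/(r−g) = 5.1418/(0.137−0.037) = 51.4179
P₀ = 2.4149/(1+0.137)^1 + 3.0693/(1+0.137)^2 + 3.9011/(1+0.137)^3 + 4.9583/(1+0.137)^4 + 51.4179/(1+0.137)^4 = 40.8852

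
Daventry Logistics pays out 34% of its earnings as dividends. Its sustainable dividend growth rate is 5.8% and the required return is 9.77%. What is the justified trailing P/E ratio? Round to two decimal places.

Justified trailing P/E = b(1+g)/(r−g) = 0.34×(1+0.058)/(0.0977−0.058) = 9.0610

9.06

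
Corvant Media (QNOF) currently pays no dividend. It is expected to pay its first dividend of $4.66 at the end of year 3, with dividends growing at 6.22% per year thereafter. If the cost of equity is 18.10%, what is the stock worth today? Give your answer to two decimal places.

$28.12

Deferred-dividend DDM. At t=2 the remaining stream is a growing perpetuity with first payment D_3 = 4.66.
V_2 = D_3/(r−g) = 4.66/(0.181−0.0622) = 39.2256
P₀ = V_2/(1+r)^2 = 39.2256/(1+0.181)^2 = 28.1235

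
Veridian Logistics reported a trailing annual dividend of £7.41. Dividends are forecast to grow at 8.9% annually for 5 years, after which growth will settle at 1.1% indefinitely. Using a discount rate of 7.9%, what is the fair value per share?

£153.46

Two-stage DDM. Project D₁…D_5 at 0.089, terminal growth 0.011, discount at r = 0.079.
D_1 = 8.0695
D_2 = 8.7877
D_3 = 9.5698
D_4 = 10.4215
D_5 = 11.3490
Terminal value at t=5: TV = D_6/(r−g) = 11.4738/(0.079−0.011) = 168.7329
P₀ = 8.0695/(1+0.079)^1 + 8.7877/(1+0.079)^2 + 9.5698/(1+0.079)^3 + 10.4215/(1+0.079)^4 + 11.3490/(1+0.079)^5 + 168.7329/(1+0.079)^5 = 153.4629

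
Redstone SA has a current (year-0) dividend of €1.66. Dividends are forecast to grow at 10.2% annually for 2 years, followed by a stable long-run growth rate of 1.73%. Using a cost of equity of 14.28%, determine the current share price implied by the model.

€15.66

Two-stage DDM. Project D₁…D_2 at 0.102, terminal growth 0.0173, discount at r = 0.1428.
D_1 = 1.8293
D_2 = 2.0159
Terminal value at t=2: TV = D_3/(r−g) = 2.0508/(0.1428−0.0173) = 16.3409
P₀ = 1.8293/(1+0.1428)^1 + 2.0159/(1+0.1428)^2 + 16.3409/(1+0.1428)^2 = 15.6566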